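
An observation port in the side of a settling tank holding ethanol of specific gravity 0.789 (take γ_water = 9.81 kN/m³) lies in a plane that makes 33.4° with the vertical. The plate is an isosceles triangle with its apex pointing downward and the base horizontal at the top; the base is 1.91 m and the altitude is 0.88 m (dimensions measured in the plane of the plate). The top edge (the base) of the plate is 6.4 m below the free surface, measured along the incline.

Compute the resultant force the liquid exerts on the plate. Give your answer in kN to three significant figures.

γ = 0.789 × 9.81 = 7.74009 kN/m³.
The plate makes 33.4° with the vertical, i.e. θ = 90° − 33.4° = 56.6° to the horizontal. Measuring y along the incline from the free-surface line, vertical depth h = y·sinθ with sinθ = 0.834848.
With the apex down, the centroid sits h/3 = 0.88/3 = 0.293333 m below the base (the top edge), so y_c = 6.4 + 0.293333 = 6.69333 m and h_c = 6.69333 × 0.834848 = 5.58791 m.
A = ½ × 1.91 × 0.88 = 0.8404 m².
Resultant F = γ·h_c·A = 7.74009 × 5.58791 × 0.8404 = 36.3481 kN.

F ≈ 36.3 kN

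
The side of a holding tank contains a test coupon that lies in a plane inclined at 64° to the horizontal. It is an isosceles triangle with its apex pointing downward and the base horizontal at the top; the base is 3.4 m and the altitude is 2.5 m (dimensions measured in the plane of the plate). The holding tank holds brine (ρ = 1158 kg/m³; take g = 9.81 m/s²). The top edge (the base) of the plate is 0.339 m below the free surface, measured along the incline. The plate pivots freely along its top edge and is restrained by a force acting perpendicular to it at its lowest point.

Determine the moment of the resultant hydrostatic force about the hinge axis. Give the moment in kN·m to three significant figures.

M ≈ 57.5 kN·m

γ = ρg = 1158 × 9.81 / 1000 = 11.35998 kN/m³.
Let θ = 64° be the plate's angle to the horizontal; measure y along the incline from where the plane meets the free surface. Vertical depth h = y·sinθ with sinθ = 0.898794.
With the apex down, the centroid sits h/3 = 2.5/3 = 0.833333 m below the base (the top edge), so y_c = 0.339 + 0.833333 = 1.17233 m and h_c = 1.17233 × 0.898794 = 1.05368 m.
A = ½ × 3.4 × 2.5 = 4.25 m².
Resultant F = γ·h_c·A = 11.35998 × 1.05368 × 4.25 = 50.8716 kN.
I_c = b·h³/36 = 3.4 × 2.5³/36 = 1.47569 m⁴.
Centre of pressure: y_p = y_c + I_c/(y_c·A) = 1.17233 + 1.47569/(1.17233 × 4.25) = 1.17233 + 0.29618 = 1.46851 m along the plane.
The resultant acts 0.833333 + 0.29618 = 1.12951 m (along the plate) below the hinge at the top edge, so the moment about the hinge is M = F × 1.12951 = 50.8716 × 1.12951 = 57.46 kN·m.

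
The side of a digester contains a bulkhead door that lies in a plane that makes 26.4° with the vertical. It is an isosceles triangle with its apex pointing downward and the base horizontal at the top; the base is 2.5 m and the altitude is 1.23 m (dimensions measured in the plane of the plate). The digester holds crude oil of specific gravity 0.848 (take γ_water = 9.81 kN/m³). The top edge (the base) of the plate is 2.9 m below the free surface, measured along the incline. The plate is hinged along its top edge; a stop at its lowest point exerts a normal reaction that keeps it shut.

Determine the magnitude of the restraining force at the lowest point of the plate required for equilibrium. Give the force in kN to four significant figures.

P ≈ 13.42 kN

γ = 0.848 × 9.81 = 8.31888 kN/m³.
The plate makes 26.4° with the vertical, i.e. θ = 90° − 26.4° = 63.6° to the horizontal. Measuring y along the incline from the free-surface line, vertical depth h = y·sinθ with sinθ = 0.895712.
With the apex down, the centroid sits h/3 = 1.23/3 = 0.41 m below the base (the top edge), so y_c = 2.9 + 0.41 = 3.31 m and h_c = 3.31 × 0.895712 = 2.96481 m.
A = ½ × 2.5 × 1.23 = 1.5375 m².
Resultant F = γ·h_c·A = 8.31888 × 2.96481 × 1.5375 = 37.9207 kN.
I_c = b·h³/36 = 2.5 × 1.23³/36 = 0.129227 m⁴.
Centre of pressure: y_p = y_c + I_c/(y_c·A) = 3.31 + 0.129227/(3.31 × 1.5375) = 3.31 + 0.0253928 = 3.33539 m along the plane.
The resultant acts 0.41 + 0.0253928 = 0.435393 m (along the plate) below the hinge at the top edge, so the moment about the hinge is M = F × 0.435393 = 37.9207 × 0.435393 = 16.5104 kN·m.
A normal force at the bottom, 1.23 m from the hinge, must supply this moment: P = 16.5104/1.23 = 13.4231 kN.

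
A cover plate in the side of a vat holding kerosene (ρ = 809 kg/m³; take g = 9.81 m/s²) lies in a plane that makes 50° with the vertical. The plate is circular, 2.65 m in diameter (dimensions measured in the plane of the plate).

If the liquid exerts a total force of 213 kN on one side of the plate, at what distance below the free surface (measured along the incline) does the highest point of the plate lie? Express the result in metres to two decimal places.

y_top ≈ 6.25 m

γ = ρg = 809 × 9.81 / 1000 = 7.93629 kN/m³.
A = π(1.325)² = 5.51546 m².
From F = γ·h_c·A, the centroid depth is h_c = 213/(7.93629 × 5.51546) = 4.86609 m.
The plate makes 50° with the vertical, i.e. θ = 90° − 50° = 40° to the horizontal. Measuring y along the incline from the free-surface line, vertical depth h = y·sinθ with sinθ = 0.642788.
Along the incline, y_c = h_c/sinθ = 4.86609/0.642788 = 7.57029 m.
The centroid is at the centre, 1.325 m below the top of the plate, so the highest point sits at y_top = 7.57029 − 1.325 = 6.24529 m along the incline.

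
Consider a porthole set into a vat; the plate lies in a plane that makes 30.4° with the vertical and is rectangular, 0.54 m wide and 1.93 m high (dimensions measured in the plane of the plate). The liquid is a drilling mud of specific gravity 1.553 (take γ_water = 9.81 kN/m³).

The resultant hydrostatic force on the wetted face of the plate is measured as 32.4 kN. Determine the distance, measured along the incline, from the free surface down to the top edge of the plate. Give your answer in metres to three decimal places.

γ = 1.553 × 9.81 = 15.23493 kN/m³.
A = 0.54 × 1.93 = 1.0422 m².
From F = γ·h_c·A, the centroid depth is h_c = 32.4/(15.23493 × 1.0422) = 2.04058 m.
The plate makes 30.4° with the vertical, i.e. θ = 90° − 30.4° = 59.6° to the horizontal. Measuring y along the incline from the free-surface line, vertical depth h = y·sinθ with sinθ = 0.862514.
Along the incline, y_c = h_c/sinθ = 2.04058/0.862514 = 2.36585 m.
The centroid lies 1.93/2 = 0.965 m below the top edge, so the top edge sits at y_top = 2.36585 − 0.965 = 1.40085 m along the incline.

y_top ≈ 1.401 m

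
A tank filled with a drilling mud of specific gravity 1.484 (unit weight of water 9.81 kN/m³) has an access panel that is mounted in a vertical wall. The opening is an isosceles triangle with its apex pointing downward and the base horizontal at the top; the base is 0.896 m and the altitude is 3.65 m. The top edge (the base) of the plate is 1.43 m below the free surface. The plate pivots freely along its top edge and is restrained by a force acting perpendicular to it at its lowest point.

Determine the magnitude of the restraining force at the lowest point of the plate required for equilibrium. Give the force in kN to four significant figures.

P ≈ 25.83 kN

γ = 1.484 × 9.81 = 14.55804 kN/m³.
With the apex down, the centroid sits h/3 = 3.65/3 = 1.21667 m below the base (the top edge), so the centroid depth is h_c = 1.43 + 1.21667 = 2.64667 m.
A = ½ × 0.896 × 3.65 = 1.6352 m².
Resultant F = γ·h_c·A = 14.55804 × 2.64667 × 1.6352 = 63.0048 kN.
I_c = b·h³/36 = 0.896 × 3.65³/36 = 1.21028 m⁴.
Centre of pressure: y_p = y_c + I_c/(y_c·A) = 2.64667 + 1.21028/(2.64667 × 1.6352) = 2.64667 + 0.27965 = 2.92632 m along the plane.
The resultant acts 1.21667 + 0.27965 = 1.49632 m (along the plate) below the hinge at the top edge, so the moment about the hinge is M = F × 1.49632 = 63.0048 × 1.49632 = 94.2753 kN·m.
A normal force at the bottom, 3.65 m from the hinge, must supply this moment: P = 94.2753/3.65 = 25.8288 kN.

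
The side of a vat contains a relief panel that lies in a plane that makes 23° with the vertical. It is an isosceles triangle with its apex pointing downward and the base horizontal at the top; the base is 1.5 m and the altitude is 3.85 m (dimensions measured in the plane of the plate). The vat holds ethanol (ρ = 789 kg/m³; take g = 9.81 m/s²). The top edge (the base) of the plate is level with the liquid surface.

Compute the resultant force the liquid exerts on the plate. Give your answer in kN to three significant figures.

F ≈ 26.4 kN

γ = ρg = 789 × 9.81 / 1000 = 7.74009 kN/m³.
The plate makes 23° with the vertical, i.e. θ = 90° − 23° = 67° to the horizontal. Measuring y along the incline from the free-surface line, vertical depth h = y·sinθ with sinθ = 0.920505.
With the apex down, the centroid sits h/3 = 3.85/3 = 1.28333 m below the base (the top edge), so y_c = 1.28333 m and h_c = 1.28333 × 0.920505 = 1.18131 m.
A = ½ × 1.5 × 3.85 = 2.8875 m².
Resultant F = γ·h_c·A = 7.74009 × 1.18131 × 2.8875 = 26.4017 kN.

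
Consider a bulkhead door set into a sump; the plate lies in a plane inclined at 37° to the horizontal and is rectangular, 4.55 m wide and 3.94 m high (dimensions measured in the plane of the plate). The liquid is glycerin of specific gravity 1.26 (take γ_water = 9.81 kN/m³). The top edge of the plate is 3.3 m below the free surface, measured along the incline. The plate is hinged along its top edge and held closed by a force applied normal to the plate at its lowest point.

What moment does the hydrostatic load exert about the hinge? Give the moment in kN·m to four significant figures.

γ = 1.26 × 9.81 = 12.3606 kN/m³.
Let θ = 37° be the plate's angle to the horizontal; measure y along the incline from where the plane meets the free surface. Vertical depth h = y·sinθ with sinθ = 0.601815.
The centroid lies 3.94/2 = 1.97 m below the top edge, so y_c = 3.3 + 1.97 = 5.27 m and h_c = 5.27 × 0.601815 = 3.17157 m.
A = 4.55 × 3.94 = 17.927 m².
Resultant F = γ·h_c·A = 12.3606 × 3.17157 × 17.927 = 702.783 kN.
I_c = b·h³/12 = 4.55 × 3.94³/12 = 23.191 m⁴.
Centre of pressure: y_p = y_c + I_c/(y_c·A) = 5.27 + 23.191/(5.27 × 17.927) = 5.27 + 0.245472 = 5.51547 m along the plane.
The resultant acts 1.97 + 0.245472 = 2.21547 m (along the plate) below the hinge at the top edge, so the moment about the hinge is M = F × 2.21547 = 702.783 × 2.21547 = 1556.99 kN·m.

M ≈ 1557 kN·m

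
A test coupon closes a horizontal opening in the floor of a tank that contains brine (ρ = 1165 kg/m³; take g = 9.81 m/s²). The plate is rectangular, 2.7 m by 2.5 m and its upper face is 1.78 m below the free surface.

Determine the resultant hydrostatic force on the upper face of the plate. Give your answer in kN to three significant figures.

F ≈ 137 kN

γ = ρg = 1165 × 9.81 / 1000 = 11.42865 kN/m³.
The plate is horizontal, so pressure is uniform at p = γ·h = 11.42865 × 1.78 = 20.343 kN/m².
A = 2.7 × 2.5 = 6.75 m².
F = p·A = 20.343 × 6.75 = 137.315 kN.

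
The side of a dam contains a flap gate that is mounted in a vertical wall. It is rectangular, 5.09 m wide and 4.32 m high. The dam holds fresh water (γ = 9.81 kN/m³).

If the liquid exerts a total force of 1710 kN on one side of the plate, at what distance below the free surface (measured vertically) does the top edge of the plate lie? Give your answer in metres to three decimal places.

d_top ≈ 5.767 m

γ = 9.81 kN/m³.
A = 5.09 × 4.32 = 21.9888 m².
From F = γ·h_c·A, the centroid depth is h_c = 1710/(9.81 × 21.9888) = 7.92731 m.
The centroid lies 4.32/2 = 2.16 m below the top edge, so the top edge sits at h_top = 7.92731 − 2.16 = 5.76731 m below the surface.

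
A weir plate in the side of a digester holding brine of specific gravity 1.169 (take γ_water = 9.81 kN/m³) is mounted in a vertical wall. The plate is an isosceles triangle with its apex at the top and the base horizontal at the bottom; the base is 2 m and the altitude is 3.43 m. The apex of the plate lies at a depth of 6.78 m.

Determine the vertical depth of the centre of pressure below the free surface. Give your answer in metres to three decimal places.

γ = 1.169 × 9.81 = 11.46789 kN/m³.
With the apex up, the centroid sits 2h/3 = 2 × 3.43/3 = 2.28667 m below the apex, so the centroid depth is h_c = 6.78 + 2.28667 = 9.06667 m.
A = ½ × 2 × 3.43 = 3.43 m².
Resultant F = γ·h_c·A = 11.46789 × 9.06667 × 3.43 = 356.636 kN.
I_c = b·h³/36 = 2 × 3.43³/36 = 2.24187 m⁴.
Centre of pressure: y_p = y_c + I_c/(y_c·A) = 9.06667 + 2.24187/(9.06667 × 3.43) = 9.06667 + 0.0720889 = 9.13876 m along the plane.

h_p = 9.139 m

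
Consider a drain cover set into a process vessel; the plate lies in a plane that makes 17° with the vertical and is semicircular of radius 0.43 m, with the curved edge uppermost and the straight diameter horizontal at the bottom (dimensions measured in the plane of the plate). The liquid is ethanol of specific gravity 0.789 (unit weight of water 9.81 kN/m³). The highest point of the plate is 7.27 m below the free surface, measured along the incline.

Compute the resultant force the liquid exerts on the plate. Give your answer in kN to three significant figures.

γ = 0.789 × 9.81 = 7.74009 kN/m³.
The plate makes 17° with the vertical, i.e. θ = 90° − 17° = 73° to the horizontal. Measuring y along the incline from the free-surface line, vertical depth h = y·sinθ with sinθ = 0.956305.
The centroid lies 4r/(3π) = 0.182498 m above the diameter, so r − 4r/(3π) = 0.43 − 0.182498 = 0.247502 m below the topmost point, so y_c = 7.27 + 0.247502 = 7.5175 m and h_c = 7.5175 × 0.956305 = 7.18902 m.
A = πr²/2 = π × 0.43²/2 = 0.29044 m².
Resultant F = γ·h_c·A = 7.74009 × 7.18902 × 0.29044 = 16.1611 kN.

F ≈ 16.2 kN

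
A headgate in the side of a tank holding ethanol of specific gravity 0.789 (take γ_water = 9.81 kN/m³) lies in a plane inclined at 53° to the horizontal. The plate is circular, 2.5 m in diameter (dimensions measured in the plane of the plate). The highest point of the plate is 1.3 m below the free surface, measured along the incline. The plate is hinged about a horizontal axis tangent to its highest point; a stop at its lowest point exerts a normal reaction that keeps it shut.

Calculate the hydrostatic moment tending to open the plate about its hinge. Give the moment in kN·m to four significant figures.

γ = 0.789 × 9.81 = 7.74009 kN/m³.
Let θ = 53° be the plate's angle to the horizontal; measure y along the incline from where the plane meets the free surface. Vertical depth h = y·sinθ with sinθ = 0.798636.
The centroid is at the centre, 1.25 m below the top of the plate, so y_c = 1.3 + 1.25 = 2.55 m and h_c = 2.55 × 0.798636 = 2.03652 m.
A = π(1.25)² = 4.90874 m².
Resultant F = γ·h_c·A = 7.74009 × 2.03652 × 4.90874 = 77.3757 kN.
I_c = πr⁴/4 = π × 1.25⁴/4 = 1.91748 m⁴.
Centre of pressure: y_p = y_c + I_c/(y_c·A) = 2.55 + 1.91748/(2.55 × 4.90874) = 2.55 + 0.153187 = 2.70319 m along the plane.
The resultant acts 1.25 + 0.153187 = 1.40319 m (along the plate) below the hinge at the top edge, so the moment about the hinge is M = F × 1.40319 = 77.3757 × 1.40319 = 108.573 kN·m.

M ≈ 108.6 kN·m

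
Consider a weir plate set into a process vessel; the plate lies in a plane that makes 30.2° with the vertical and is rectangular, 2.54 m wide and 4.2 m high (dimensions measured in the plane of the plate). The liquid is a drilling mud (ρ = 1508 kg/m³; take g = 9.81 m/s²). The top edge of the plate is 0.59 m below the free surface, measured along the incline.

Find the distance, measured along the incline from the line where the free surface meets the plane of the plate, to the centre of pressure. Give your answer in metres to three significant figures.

γ = ρg = 1508 × 9.81 / 1000 = 14.79348 kN/m³.
The plate makes 30.2° with the vertical, i.e. θ = 90° − 30.2° = 59.8° to the horizontal. Measuring y along the incline from the free-surface line, vertical depth h = y·sinθ with sinθ = 0.864275.
The centroid lies 4.2/2 = 2.1 m below the top edge, so y_c = 0.59 + 2.1 = 2.69 m and h_c = 2.69 × 0.864275 = 2.3249 m.
A = 2.54 × 4.2 = 10.668 m².
Resultant F = γ·h_c·A = 14.79348 × 2.3249 × 10.668 = 366.908 kN.
I_c = b·h³/12 = 2.54 × 4.2³/12 = 15.682 m⁴.
Centre of pressure: y_p = y_c + I_c/(y_c·A) = 2.69 + 15.682/(2.69 × 10.668) = 2.69 + 0.54647 = 3.23647 m along the plane.

y_p = 3.24 m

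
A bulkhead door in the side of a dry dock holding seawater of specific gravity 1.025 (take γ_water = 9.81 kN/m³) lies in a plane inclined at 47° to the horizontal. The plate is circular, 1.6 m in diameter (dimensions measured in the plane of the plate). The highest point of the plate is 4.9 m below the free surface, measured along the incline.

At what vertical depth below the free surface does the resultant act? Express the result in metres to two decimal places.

γ = 1.025 × 9.81 = 10.05525 kN/m³.
Let θ = 47° be the plate's angle to the horizontal; measure y along the incline from where the plane meets the free surface. Vertical depth h = y·sinθ with sinθ = 0.731354.
The centroid is at the centre, 0.8 m below the top of the plate, so y_c = 4.9 + 0.8 = 5.7 m and h_c = 5.7 × 0.731354 = 4.16872 m.
A = π(0.8)² = 2.01062 m².
Resultant F = γ·h_c·A = 10.05525 × 4.16872 × 2.01062 = 84.2802 kN.
I_c = πr⁴/4 = π × 0.8⁴/4 = 0.321699 m⁴.
Centre of pressure: y_p = y_c + I_c/(y_c·A) = 5.7 + 0.321699/(5.7 × 2.01062) = 5.7 + 0.0280702 = 5.72807 m along the plane.
Vertically, h_p = y_p·sinθ = 5.72807 × 0.731354 = 4.18925 m.

h_p = 4.19 m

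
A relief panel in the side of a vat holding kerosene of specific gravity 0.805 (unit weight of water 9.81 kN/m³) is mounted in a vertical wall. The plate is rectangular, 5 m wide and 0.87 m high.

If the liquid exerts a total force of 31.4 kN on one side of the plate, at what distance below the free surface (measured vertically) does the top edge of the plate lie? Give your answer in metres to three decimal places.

d_top ≈ 0.479 m

γ = 0.805 × 9.81 = 7.89705 kN/m³.
A = 5 × 0.87 = 4.35 m².
From F = γ·h_c·A, the centroid depth is h_c = 31.4/(7.89705 × 4.35) = 0.914062 m.
The centroid lies 0.87/2 = 0.435 m below the top edge, so the top edge sits at h_top = 0.914062 − 0.435 = 0.479062 m below the surface.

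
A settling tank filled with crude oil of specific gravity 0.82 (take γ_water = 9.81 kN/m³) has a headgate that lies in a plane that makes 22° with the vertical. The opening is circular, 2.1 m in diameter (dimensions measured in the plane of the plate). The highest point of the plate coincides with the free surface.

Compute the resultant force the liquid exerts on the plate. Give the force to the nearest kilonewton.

γ = 0.82 × 9.81 = 8.0442 kN/m³.
The plate makes 22° with the vertical, i.e. θ = 90° − 22° = 68° to the horizontal. Measuring y along the incline from the free-surface line, vertical depth h = y·sinθ with sinθ = 0.927184.
The centroid is at the centre, 1.05 m below the top of the plate, so y_c = 1.05 m and h_c = 1.05 × 0.927184 = 0.973543 m.
A = π(1.05)² = 3.46361 m².
Resultant F = γ·h_c·A = 8.0442 × 0.973543 × 3.46361 = 27.1248 kN.

F ≈ 27 kN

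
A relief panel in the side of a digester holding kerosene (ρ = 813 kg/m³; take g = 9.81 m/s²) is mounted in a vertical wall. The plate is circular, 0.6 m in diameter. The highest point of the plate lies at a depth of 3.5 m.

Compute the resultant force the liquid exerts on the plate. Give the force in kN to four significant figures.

F ≈ 8.569 kN

γ = ρg = 813 × 9.81 / 1000 = 7.97553 kN/m³.
The centroid is at the centre, 0.3 m below the top of the plate, so the centroid depth is h_c = 3.5 + 0.3 = 3.8 m.
A = π(0.3)² = 0.282743 m².
Resultant F = γ·h_c·A = 7.97553 × 3.8 × 0.282743 = 8.5691 kN.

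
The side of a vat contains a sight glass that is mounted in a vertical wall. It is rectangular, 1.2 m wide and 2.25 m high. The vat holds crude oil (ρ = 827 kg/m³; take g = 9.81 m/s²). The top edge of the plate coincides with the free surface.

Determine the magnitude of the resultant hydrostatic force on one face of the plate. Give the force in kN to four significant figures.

γ = ρg = 827 × 9.81 / 1000 = 8.11287 kN/m³.
The centroid lies 2.25/2 = 1.125 m below the top edge, so the centroid depth is h_c = 1.125 m.
A = 1.2 × 2.25 = 2.7 m².
Resultant F = γ·h_c·A = 8.11287 × 1.125 × 2.7 = 24.6428 kN.

F ≈ 24.64 kN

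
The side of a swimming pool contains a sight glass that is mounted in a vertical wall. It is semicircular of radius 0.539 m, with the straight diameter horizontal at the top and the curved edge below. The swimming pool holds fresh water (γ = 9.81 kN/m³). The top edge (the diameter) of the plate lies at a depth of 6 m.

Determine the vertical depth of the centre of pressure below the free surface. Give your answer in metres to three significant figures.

h_p = 6.23 m

γ = 9.81 kN/m³.
The centroid of a semicircle lies 4r/(3π) = 0.228759 m from the diameter, here below the top edge, so the centroid depth is h_c = 6 + 0.228759 = 6.22876 m.
A = πr²/2 = π × 0.539²/2 = 0.456349 m².
Resultant F = γ·h_c·A = 9.81 × 6.22876 × 0.456349 = 27.8848 kN.
I_c = (π/8 − 8/(9π))·r⁴ = 0.109757 × 0.539⁴ = 0.00926376 m⁴.
Centre of pressure: y_p = y_c + I_c/(y_c·A) = 6.22876 + 0.00926376/(6.22876 × 0.456349) = 6.22876 + 0.00325903 = 6.23202 m along the plane.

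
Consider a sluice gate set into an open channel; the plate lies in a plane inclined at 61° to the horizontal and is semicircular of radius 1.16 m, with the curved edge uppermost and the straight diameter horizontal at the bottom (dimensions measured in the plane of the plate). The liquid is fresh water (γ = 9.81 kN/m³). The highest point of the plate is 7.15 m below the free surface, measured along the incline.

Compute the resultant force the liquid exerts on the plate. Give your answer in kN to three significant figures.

γ = 9.81 kN/m³.
Let θ = 61° be the plate's angle to the horizontal; measure y along the incline from where the plane meets the free surface. Vertical depth h = y·sinθ with sinθ = 0.874620.
The centroid lies 4r/(3π) = 0.492319 m above the diameter, so r − 4r/(3π) = 1.16 − 0.492319 = 0.667681 m below the topmost point, so y_c = 7.15 + 0.667681 = 7.81768 m and h_c = 7.81768 × 0.874620 = 6.8375 m.
A = πr²/2 = π × 1.16²/2 = 2.11366 m².
Resultant F = γ·h_c·A = 9.81 × 6.8375 × 2.11366 = 141.776 kN.

F ≈ 142 kN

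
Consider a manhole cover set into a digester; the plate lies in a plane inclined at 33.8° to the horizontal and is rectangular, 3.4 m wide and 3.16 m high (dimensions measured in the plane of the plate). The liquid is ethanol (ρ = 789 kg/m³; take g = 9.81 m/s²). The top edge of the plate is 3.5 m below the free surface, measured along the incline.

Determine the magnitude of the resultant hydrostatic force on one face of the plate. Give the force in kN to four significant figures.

F ≈ 235.0 kN

γ = ρg = 789 × 9.81 / 1000 = 7.74009 kN/m³.
Let θ = 33.8° be the plate's angle to the horizontal; measure y along the incline from where the plane meets the free surface. Vertical depth h = y·sinθ with sinθ = 0.556296.
The centroid lies 3.16/2 = 1.58 m below the top edge, so y_c = 3.5 + 1.58 = 5.08 m and h_c = 5.08 × 0.556296 = 2.82598 m.
A = 3.4 × 3.16 = 10.744 m².
Resultant F = γ·h_c·A = 7.74009 × 2.82598 × 10.744 = 235.007 kN.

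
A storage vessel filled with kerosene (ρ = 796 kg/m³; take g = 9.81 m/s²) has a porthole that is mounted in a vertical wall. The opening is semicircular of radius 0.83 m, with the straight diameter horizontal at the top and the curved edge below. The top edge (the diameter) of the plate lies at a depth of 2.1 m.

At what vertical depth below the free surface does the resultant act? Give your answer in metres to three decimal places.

h_p = 2.472 m

γ = ρg = 796 × 9.81 / 1000 = 7.80876 kN/m³.
The centroid of a semicircle lies 4r/(3π) = 0.352263 m from the diameter, here below the top edge, so the centroid depth is h_c = 2.1 + 0.352263 = 2.45226 m.
A = πr²/2 = π × 0.83²/2 = 1.08212 m².
Resultant F = γ·h_c·A = 7.80876 × 2.45226 × 1.08212 = 20.7216 kN.
I_c = (π/8 − 8/(9π))·r⁴ = 0.109757 × 0.83⁴ = 0.0520888 m⁴.
Centre of pressure: y_p = y_c + I_c/(y_c·A) = 2.45226 + 0.0520888/(2.45226 × 1.08212) = 2.45226 + 0.0196292 = 2.47189 m along the plane.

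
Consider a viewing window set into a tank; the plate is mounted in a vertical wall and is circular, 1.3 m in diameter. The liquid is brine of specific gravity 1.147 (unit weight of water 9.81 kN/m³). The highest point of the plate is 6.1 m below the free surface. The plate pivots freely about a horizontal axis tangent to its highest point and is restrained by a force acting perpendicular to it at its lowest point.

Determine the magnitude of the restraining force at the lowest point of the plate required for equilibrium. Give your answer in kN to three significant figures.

γ = 1.147 × 9.81 = 11.25207 kN/m³.
The centroid is at the centre, 0.65 m below the top of the plate, so the centroid depth is h_c = 6.1 + 0.65 = 6.75 m.
A = π(0.65)² = 1.32732 m².
Resultant F = γ·h_c·A = 11.25207 × 6.75 × 1.32732 = 100.812 kN.
I_c = πr⁴/4 = π × 0.65⁴/4 = 0.140198 m⁴.
Centre of pressure: y_p = y_c + I_c/(y_c·A) = 6.75 + 0.140198/(6.75 × 1.32732) = 6.75 + 0.0156481 = 6.76565 m along the plane.
The resultant acts 0.65 + 0.0156481 = 0.665648 m (along the plate) below the hinge at the top edge, so the moment about the hinge is M = F × 0.665648 = 100.812 × 0.665648 = 67.1053 kN·m.
A normal force at the bottom, 1.3 m from the hinge, must supply this moment: P = 67.1053/1.3 = 51.6195 kN.

P ≈ 51.6 kN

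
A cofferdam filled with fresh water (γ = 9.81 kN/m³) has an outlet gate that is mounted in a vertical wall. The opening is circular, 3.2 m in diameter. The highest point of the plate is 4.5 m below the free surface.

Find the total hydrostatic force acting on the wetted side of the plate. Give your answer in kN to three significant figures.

F ≈ 481 kN

γ = 9.81 kN/m³.
The centroid is at the centre, 1.6 m below the top of the plate, so the centroid depth is h_c = 4.5 + 1.6 = 6.1 m.
A = π(1.6)² = 8.04248 m².
Resultant F = γ·h_c·A = 9.81 × 6.1 × 8.04248 = 481.27 kN.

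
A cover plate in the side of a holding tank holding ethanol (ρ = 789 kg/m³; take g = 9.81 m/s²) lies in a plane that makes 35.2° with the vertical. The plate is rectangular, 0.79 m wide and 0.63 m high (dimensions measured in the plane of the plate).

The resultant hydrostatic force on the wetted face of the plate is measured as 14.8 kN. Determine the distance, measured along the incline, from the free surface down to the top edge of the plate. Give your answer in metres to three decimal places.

γ = ρg = 789 × 9.81 / 1000 = 7.74009 kN/m³.
A = 0.79 × 0.63 = 0.4977 m².
From F = γ·h_c·A, the centroid depth is h_c = 14.8/(7.74009 × 0.4977) = 3.84192 m.
The plate makes 35.2° with the vertical, i.e. θ = 90° − 35.2° = 54.8° to the horizontal. Measuring y along the incline from the free-surface line, vertical depth h = y·sinθ with sinθ = 0.817145.
Along the incline, y_c = h_c/sinθ = 3.84192/0.817145 = 4.70164 m.
The centroid lies 0.63/2 = 0.315 m below the top edge, so the top edge sits at y_top = 4.70164 − 0.315 = 4.38664 m along the incline.

y_top ≈ 4.387 m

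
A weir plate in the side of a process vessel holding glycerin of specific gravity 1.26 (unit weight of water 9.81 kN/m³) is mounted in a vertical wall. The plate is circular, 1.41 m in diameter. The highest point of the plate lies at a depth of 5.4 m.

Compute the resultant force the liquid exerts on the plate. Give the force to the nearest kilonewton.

γ = 1.26 × 9.81 = 12.3606 kN/m³.
The centroid is at the centre, 0.705 m below the top of the plate, so the centroid depth is h_c = 5.4 + 0.705 = 6.105 m.
A = π(0.705)² = 1.56145 m².
Resultant F = γ·h_c·A = 12.3606 × 6.105 × 1.56145 = 117.829 kN.

F ≈ 118 kN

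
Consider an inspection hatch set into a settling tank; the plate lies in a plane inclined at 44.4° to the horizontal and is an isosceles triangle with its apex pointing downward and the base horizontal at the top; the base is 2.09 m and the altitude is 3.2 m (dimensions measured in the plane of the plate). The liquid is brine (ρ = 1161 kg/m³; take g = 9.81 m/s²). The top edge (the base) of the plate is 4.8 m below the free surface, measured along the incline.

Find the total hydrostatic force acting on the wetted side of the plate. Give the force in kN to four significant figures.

F ≈ 156.3 kN

γ = ρg = 1161 × 9.81 / 1000 = 11.38941 kN/m³.
Let θ = 44.4° be the plate's angle to the horizontal; measure y along the incline from where the plane meets the free surface. Vertical depth h = y·sinθ with sinθ = 0.699663.
With the apex down, the centroid sits h/3 = 3.2/3 = 1.06667 m below the base (the top edge), so y_c = 4.8 + 1.06667 = 5.86667 m and h_c = 5.86667 × 0.699663 = 4.10469 m.
A = ½ × 2.09 × 3.2 = 3.344 m².
Resultant F = γ·h_c·A = 11.38941 × 4.10469 × 3.344 = 156.332 kN.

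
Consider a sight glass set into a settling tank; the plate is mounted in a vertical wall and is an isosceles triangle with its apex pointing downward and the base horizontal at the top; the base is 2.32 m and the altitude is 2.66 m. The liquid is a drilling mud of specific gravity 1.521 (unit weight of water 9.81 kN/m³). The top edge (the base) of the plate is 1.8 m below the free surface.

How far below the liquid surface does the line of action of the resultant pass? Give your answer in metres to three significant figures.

h_p = 2.83 m

γ = 1.521 × 9.81 = 14.92101 kN/m³.
With the apex down, the centroid sits h/3 = 2.66/3 = 0.886667 m below the base (the top edge), so the centroid depth is h_c = 1.8 + 0.886667 = 2.68667 m.
A = ½ × 2.32 × 2.66 = 3.0856 m².
Resultant F = γ·h_c·A = 14.92101 × 2.68667 × 3.0856 = 123.695 kN.
I_c = b·h³/36 = 2.32 × 2.66³/36 = 1.21292 m⁴.
Centre of pressure: y_p = y_c + I_c/(y_c·A) = 2.68667 + 1.21292/(2.68667 × 3.0856) = 2.68667 + 0.146311 = 2.83298 m along the plane.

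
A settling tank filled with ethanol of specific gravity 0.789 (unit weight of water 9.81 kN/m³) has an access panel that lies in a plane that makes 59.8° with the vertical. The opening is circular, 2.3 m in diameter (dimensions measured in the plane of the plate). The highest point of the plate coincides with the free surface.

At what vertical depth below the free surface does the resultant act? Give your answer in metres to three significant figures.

h_p = 0.723 m

γ = 0.789 × 9.81 = 7.74009 kN/m³.
The plate makes 59.8° with the vertical, i.e. θ = 90° − 59.8° = 30.2° to the horizontal. Measuring y along the incline from the free-surface line, vertical depth h = y·sinθ with sinθ = 0.503020.
The centroid is at the centre, 1.15 m below the top of the plate, so y_c = 1.15 m and h_c = 1.15 × 0.503020 = 0.578473 m.
A = π(1.15)² = 4.15476 m².
Resultant F = γ·h_c·A = 7.74009 × 0.578473 × 4.15476 = 18.6027 kN.
I_c = πr⁴/4 = π × 1.15⁴/4 = 1.37367 m⁴.
Centre of pressure: y_p = y_c + I_c/(y_c·A) = 1.15 + 1.37367/(1.15 × 4.15476) = 1.15 + 0.287501 = 1.4375 m along the plane.
Vertically, h_p = y_p·sinθ = 1.4375 × 0.503020 = 0.723091 m.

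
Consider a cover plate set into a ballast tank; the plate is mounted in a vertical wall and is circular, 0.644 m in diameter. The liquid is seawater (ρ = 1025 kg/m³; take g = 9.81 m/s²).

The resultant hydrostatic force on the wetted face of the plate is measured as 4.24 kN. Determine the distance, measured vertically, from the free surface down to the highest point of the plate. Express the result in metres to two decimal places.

γ = ρg = 1025 × 9.81 / 1000 = 10.05525 kN/m³.
A = π(0.322)² = 0.325733 m².
From F = γ·h_c·A, the centroid depth is h_c = 4.24/(10.05525 × 0.325733) = 1.29453 m.
The centroid is at the centre, 0.322 m below the top of the plate, so the highest point sits at h_top = 1.29453 − 0.322 = 0.97253 m below the surface.

d_top ≈ 0.97 m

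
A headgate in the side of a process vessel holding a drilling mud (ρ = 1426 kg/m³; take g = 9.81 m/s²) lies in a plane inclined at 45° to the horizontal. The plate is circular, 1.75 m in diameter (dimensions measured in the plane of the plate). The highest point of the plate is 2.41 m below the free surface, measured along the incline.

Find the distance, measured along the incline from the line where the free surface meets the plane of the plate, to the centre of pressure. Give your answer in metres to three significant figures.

y_p = 3.34 m

γ = ρg = 1426 × 9.81 / 1000 = 13.98906 kN/m³.
Let θ = 45° be the plate's angle to the horizontal; measure y along the incline from where the plane meets the free surface. Vertical depth h = y·sinθ with sinθ = 0.707107.
The centroid is at the centre, 0.875 m below the top of the plate, so y_c = 2.41 + 0.875 = 3.285 m and h_c = 3.285 × 0.707107 = 2.32285 m.
A = π(0.875)² = 2.40528 m².
Resultant F = γ·h_c·A = 13.98906 × 2.32285 × 2.40528 = 78.1583 kN.
I_c = πr⁴/4 = π × 0.875⁴/4 = 0.460386 m⁴.
Centre of pressure: y_p = y_c + I_c/(y_c·A) = 3.285 + 0.460386/(3.285 × 2.40528) = 3.285 + 0.0582668 = 3.34327 m along the plane.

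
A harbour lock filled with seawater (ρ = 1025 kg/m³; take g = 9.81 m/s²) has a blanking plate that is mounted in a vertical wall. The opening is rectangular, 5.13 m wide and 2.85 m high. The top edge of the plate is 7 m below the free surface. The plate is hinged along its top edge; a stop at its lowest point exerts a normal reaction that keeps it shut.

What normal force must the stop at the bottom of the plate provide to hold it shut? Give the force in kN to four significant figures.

P ≈ 654.2 kN

γ = ρg = 1025 × 9.81 / 1000 = 10.05525 kN/m³.
The centroid lies 2.85/2 = 1.425 m below the top edge, so the centroid depth is h_c = 7 + 1.425 = 8.425 m.
A = 5.13 × 2.85 = 14.6205 m².
Resultant F = γ·h_c·A = 10.05525 × 8.425 × 14.6205 = 1238.58 kN.
I_c = b·h³/12 = 5.13 × 2.85³/12 = 9.89625 m⁴.
Centre of pressure: y_p = y_c + I_c/(y_c·A) = 8.425 + 9.89625/(8.425 × 14.6205) = 8.425 + 0.0803412 = 8.50534 m along the plane.
The resultant acts 1.425 + 0.0803412 = 1.50534 m (along the plate) below the hinge at the top edge, so the moment about the hinge is M = F × 1.50534 = 1238.58 × 1.50534 = 1864.48 kN·m.
A normal force at the bottom, 2.85 m from the hinge, must supply this moment: P = 1864.48/2.85 = 654.204 kN.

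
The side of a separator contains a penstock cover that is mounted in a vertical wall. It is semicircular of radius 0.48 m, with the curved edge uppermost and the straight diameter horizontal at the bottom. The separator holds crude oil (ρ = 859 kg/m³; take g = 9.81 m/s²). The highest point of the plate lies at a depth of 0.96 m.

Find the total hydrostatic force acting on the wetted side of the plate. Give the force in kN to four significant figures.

γ = ρg = 859 × 9.81 / 1000 = 8.42679 kN/m³.
The centroid lies 4r/(3π) = 0.203718 m above the diameter, so r − 4r/(3π) = 0.48 − 0.203718 = 0.276282 m below the topmost point, so the centroid depth is h_c = 0.96 + 0.276282 = 1.23628 m.
A = πr²/2 = π × 0.48²/2 = 0.361911 m².
Resultant F = γ·h_c·A = 8.42679 × 1.23628 × 0.361911 = 3.77034 kN.

F ≈ 3.770 kN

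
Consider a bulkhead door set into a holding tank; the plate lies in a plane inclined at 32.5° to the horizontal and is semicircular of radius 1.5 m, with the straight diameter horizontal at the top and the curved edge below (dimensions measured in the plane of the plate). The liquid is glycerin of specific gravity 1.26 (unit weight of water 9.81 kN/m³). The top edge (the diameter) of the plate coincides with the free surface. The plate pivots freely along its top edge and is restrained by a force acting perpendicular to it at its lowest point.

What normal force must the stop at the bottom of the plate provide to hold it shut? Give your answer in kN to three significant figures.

P ≈ 8.80 kN

γ = 1.26 × 9.81 = 12.3606 kN/m³.
Let θ = 32.5° be the plate's angle to the horizontal; measure y along the incline from where the plane meets the free surface. Vertical depth h = y·sinθ with sinθ = 0.537300.
The centroid of a semicircle lies 4r/(3π) = 0.63662 m from the diameter, here below the top edge, so y_c = 0.63662 m and h_c = 0.63662 × 0.537300 = 0.342056 m.
A = πr²/2 = π × 1.5²/2 = 3.53429 m².
Resultant F = γ·h_c·A = 12.3606 × 0.342056 × 3.53429 = 14.943 kN.
I_c = (π/8 − 8/(9π))·r⁴ = 0.109757 × 1.5⁴ = 0.555645 m⁴.
Centre of pressure: y_p = y_c + I_c/(y_c·A) = 0.63662 + 0.555645/(0.63662 × 3.53429) = 0.63662 + 0.246953 = 0.883573 m along the plane.
The resultant acts 0.63662 + 0.246953 = 0.883573 m (along the plate) below the hinge at the top edge, so the moment about the hinge is M = F × 0.883573 = 14.943 × 0.883573 = 13.2032 kN·m.
A normal force at the bottom, 1.5 m from the hinge, must supply this moment: P = 13.2032/1.5 = 8.80213 kN.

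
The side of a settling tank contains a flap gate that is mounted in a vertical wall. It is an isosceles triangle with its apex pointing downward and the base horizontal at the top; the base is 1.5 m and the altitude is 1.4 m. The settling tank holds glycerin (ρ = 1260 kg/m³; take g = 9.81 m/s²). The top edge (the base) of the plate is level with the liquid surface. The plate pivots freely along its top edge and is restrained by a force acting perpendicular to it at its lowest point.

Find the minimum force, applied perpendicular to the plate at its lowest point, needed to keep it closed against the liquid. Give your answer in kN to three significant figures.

γ = ρg = 1260 × 9.81 / 1000 = 12.3606 kN/m³.
With the apex down, the centroid sits h/3 = 1.4/3 = 0.466667 m below the base (the top edge), so the centroid depth is h_c = 0.466667 m.
A = ½ × 1.5 × 1.4 = 1.05 m².
Resultant F = γ·h_c·A = 12.3606 × 0.466667 × 1.05 = 6.0567 kN.
I_c = b·h³/36 = 1.5 × 1.4³/36 = 0.114333 m⁴.
Centre of pressure: y_p = y_c + I_c/(y_c·A) = 0.466667 + 0.114333/(0.466667 × 1.05) = 0.466667 + 0.233332 = 0.699999 m along the plane.
The resultant acts 0.466667 + 0.233332 = 0.699999 m (along the plate) below the hinge at the top edge, so the moment about the hinge is M = F × 0.699999 = 6.0567 × 0.699999 = 4.23968 kN·m.
A normal force at the bottom, 1.4 m from the hinge, must supply this moment: P = 4.23968/1.4 = 3.02834 kN.

P ≈ 3.03 kN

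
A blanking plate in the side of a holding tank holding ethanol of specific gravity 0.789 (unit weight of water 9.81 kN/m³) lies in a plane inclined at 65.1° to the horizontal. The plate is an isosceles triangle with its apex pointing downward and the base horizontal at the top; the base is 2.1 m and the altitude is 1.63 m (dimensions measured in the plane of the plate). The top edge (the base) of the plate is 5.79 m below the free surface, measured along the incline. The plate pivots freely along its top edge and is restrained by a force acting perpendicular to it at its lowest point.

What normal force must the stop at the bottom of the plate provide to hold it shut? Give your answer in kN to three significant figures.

P ≈ 26.5 kN

γ = 0.789 × 9.81 = 7.74009 kN/m³.
Let θ = 65.1° be the plate's angle to the horizontal; measure y along the incline from where the plane meets the free surface. Vertical depth h = y·sinθ with sinθ = 0.907044.
With the apex down, the centroid sits h/3 = 1.63/3 = 0.543333 m below the base (the top edge), so y_c = 5.79 + 0.543333 = 6.33333 m and h_c = 6.33333 × 0.907044 = 5.74461 m.
A = ½ × 2.1 × 1.63 = 1.7115 m².
Resultant F = γ·h_c·A = 7.74009 × 5.74461 × 1.7115 = 76.0998 kN.
I_c = b·h³/36 = 2.1 × 1.63³/36 = 0.252627 m⁴.
Centre of pressure: y_p = y_c + I_c/(y_c·A) = 6.33333 + 0.252627/(6.33333 × 1.7115) = 6.33333 + 0.0233062 = 6.35664 m along the plane.
The resultant acts 0.543333 + 0.0233062 = 0.566639 m (along the plate) below the hinge at the top edge, so the moment about the hinge is M = F × 0.566639 = 76.0998 × 0.566639 = 43.1211 kN·m.
A normal force at the bottom, 1.63 m from the hinge, must supply this moment: P = 43.1211/1.63 = 26.4547 kN.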